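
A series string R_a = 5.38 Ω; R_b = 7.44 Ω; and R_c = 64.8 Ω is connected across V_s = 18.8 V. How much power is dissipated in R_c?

Series current I = V_s/ΣR = 18.8/77.62 = 0.2422 A.
P(R_c) = I²·R_c = (0.2422)² × 64.8 = 3.801 W.

P ≈ 3.80 W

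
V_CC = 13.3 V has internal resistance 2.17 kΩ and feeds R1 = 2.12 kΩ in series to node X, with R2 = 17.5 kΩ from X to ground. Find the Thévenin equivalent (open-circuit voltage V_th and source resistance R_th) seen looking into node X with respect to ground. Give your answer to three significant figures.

R1' = 2.17 + 2.12 = 4.290 kΩ (source resistance + R1).
V_th is the unloaded tap voltage: V_CC · R2/(R1'+R2) = 13.3 × 0.8031 = 10.68 V.
Looking into X with the source shorted: R_th = R1'·R2/(R1'+R2) = 4.290 × 17.5/21.79 = 3.445 kΩ.

V_th ≈ 10.7 V, R_th ≈ 3.45 kΩ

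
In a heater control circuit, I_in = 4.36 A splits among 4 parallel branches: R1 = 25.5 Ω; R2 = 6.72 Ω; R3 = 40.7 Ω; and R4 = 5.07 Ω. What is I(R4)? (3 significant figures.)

I ≈ 2.10 A

Conductances: ΣG = 1/25.5 + 1/6.72 + 1/40.7 + 1/5.07 = 0.4098 (1/Ω).
By the current-divider rule, I = I_in · G_k/ΣG = 4.36 × 0.4813 = 2.098 A.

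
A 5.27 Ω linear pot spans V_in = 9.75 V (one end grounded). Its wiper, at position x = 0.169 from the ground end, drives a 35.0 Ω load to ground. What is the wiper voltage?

V_out ≈ 1.61 V

The pot divides into 4.379 Ω above the wiper and 0.8906 Ω below.
Lower segment in parallel with the load: 0.8906 ‖ 35.0 = 0.8685 Ω.
Then V_out = V_in · 0.8685/(4.379 + 0.8685) = 1.614 V.
(Unloaded: V_out = x·V_in = 1.65 V.)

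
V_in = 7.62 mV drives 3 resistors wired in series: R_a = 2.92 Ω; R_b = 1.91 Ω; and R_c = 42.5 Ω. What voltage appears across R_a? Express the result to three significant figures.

ΣR = 2.92 + 1.91 + 42.5 = 47.33 Ω.
Voltage divider: V = V_in · (2.920 / 47.33) = 7.62 × 0.06169 = 0.4701 mV.

V ≈ 0.470 mV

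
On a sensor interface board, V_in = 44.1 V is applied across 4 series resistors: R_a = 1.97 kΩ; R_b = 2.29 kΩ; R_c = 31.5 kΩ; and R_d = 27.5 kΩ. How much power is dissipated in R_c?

P ≈ 15.3 mW

Series current I = V_in/ΣR = 44.1/63.26 = 0.6971 mA.
V(R_c) = I·R = 21.96 V; P = V·I = 21.96 × 0.6971 = 15.31 mW.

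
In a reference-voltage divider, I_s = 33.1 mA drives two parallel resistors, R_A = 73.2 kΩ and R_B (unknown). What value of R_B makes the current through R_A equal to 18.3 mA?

R_B ≈ 90.5 kΩ

Two-branch current divider: I_A = I_s · R_B/(R_A + R_B).
With f = 0.5529, R_B = R_A · f/(1−f) = 73.2 × 1.236 = 90.51 kΩ.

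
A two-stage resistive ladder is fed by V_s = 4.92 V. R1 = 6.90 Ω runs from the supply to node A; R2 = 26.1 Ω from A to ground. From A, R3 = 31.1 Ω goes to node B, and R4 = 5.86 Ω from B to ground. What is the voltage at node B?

V_B ≈ 0.538 V

Node A sees R2 in parallel with the series input of stage 2, R3 + R4 = 36.96 Ω.
Effective lower resistance at A: R2 ‖ 36.96 = 15.30 Ω.
V_A = 4.92 × 15.30/(6.90 + 15.30) = 3.391 V.
V_B = V_A × 0.1585 = 0.5376 V.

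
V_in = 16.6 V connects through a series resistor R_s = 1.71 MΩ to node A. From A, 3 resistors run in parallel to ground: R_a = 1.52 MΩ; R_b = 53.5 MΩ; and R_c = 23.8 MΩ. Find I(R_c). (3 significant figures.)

I ≈ 0.313 µA

Equivalent of the parallel group: R_p = 1.392 MΩ.
V_A by voltage divider: V_A = 16.6 × 1.392/(1.71 + 1.392) = 7.448 V.
Branch current I = V_A/R_c = 7.448/23.8 = 0.3129 µA.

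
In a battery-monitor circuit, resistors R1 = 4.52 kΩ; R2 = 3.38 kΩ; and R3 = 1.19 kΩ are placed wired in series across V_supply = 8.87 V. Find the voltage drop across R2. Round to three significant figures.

V ≈ 3.30 V

Series total: ΣR = 4.52 + 3.38 + 1.19 = 9.090 kΩ.
V = V_supply · R/ΣR = 8.87 × 0.3718 = 3.298 V.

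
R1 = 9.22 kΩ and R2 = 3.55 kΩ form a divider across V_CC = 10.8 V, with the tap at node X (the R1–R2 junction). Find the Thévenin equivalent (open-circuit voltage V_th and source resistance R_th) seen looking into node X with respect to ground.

With X open, the divider is unloaded: V_th = 10.8 × 3.55/12.77 = 3.002 V.
Looking into X with the source shorted: R_th = R1·R2/(R1+R2) = 9.220 × 3.55/12.77 = 2.563 kΩ.

V_th ≈ 3.00 V, R_th ≈ 2.56 kΩ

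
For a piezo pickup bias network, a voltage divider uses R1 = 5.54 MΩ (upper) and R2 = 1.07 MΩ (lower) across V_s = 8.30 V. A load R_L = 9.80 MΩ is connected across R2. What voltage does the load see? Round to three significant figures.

R2 ‖ R_L = (1.07 × 9.80)/(1.07 + 9.80) = 0.9647 MΩ.
Now apply the divider: V_out = 8.30 × 0.1483 = 1.231 V.
(Unloaded it would be 1.34 V; the load pulls it down.)

V_out ≈ 1.23 V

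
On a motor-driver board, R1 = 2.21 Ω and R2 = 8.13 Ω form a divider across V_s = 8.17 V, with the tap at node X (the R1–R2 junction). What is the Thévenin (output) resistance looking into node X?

R_th ≈ 1.74 Ω

Looking into X with the source shorted: R_th = R1·R2/(R1+R2) = 2.210 × 8.13/10.34 = 1.738 Ω.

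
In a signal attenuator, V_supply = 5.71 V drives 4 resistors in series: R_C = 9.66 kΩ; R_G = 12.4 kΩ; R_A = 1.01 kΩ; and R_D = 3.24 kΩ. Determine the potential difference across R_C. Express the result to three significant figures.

V ≈ 2.10 V

ΣR = 9.66 + 12.4 + 1.01 + 3.24 = 26.31 kΩ.
By the voltage-divider rule, V = 5.71 × 9.660/26.31 = 2.096 V.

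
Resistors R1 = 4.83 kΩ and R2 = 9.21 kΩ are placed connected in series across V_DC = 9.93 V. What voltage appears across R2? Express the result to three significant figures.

Series total: ΣR = 4.83 + 9.21 = 14.04 kΩ.
By the voltage-divider rule, V = 9.93 × 9.210/14.04 = 6.514 V.

V ≈ 6.51 V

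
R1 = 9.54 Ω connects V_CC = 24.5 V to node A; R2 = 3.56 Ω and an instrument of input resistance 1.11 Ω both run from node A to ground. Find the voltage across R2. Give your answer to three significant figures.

The load sits in parallel with R2, giving an effective lower resistance R2' = R2·R_L/(R2+R_L) = 0.8462 Ω.
Voltage divider with the loaded lower leg: V_out = 24.5 × 0.8462/(9.54 + 0.8462) = 24.5 × 0.08147 = 1.996 V.
(Unloaded it would be 6.66 V; the load pulls it down.)

V_out ≈ 2.00 V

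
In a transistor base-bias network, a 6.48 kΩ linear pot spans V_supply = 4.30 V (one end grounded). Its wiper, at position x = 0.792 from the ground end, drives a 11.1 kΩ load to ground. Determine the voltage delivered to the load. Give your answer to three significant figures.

Lower segment x·R_p = 5.132 kΩ; upper segment (1−x)·R_p = 1.348 kΩ.
Lower segment in parallel with the load: 5.132 ‖ 11.1 = 3.510 kΩ.
Loaded-divider output: V_out = 4.30 × 0.7225 = 3.107 V.
(Unloaded: V_out = x·V_supply = 3.41 V.)

V_out ≈ 3.11 V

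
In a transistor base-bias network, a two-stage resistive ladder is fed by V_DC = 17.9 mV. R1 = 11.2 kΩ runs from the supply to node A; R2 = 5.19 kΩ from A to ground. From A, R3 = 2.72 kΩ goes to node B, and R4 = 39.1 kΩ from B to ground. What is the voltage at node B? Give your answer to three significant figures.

Looking into the second stage from A: R3 + R4 = 41.82 kΩ appears in parallel with R2.
R2 ‖ (R3+R4) = 4.617 kΩ.
First divider: V_A = V_DC · 4.617/(11.2 + 4.617) = 5.225 mV.
V_B = V_A × 0.9350 = 4.885 mV.

V_B ≈ 4.89 mV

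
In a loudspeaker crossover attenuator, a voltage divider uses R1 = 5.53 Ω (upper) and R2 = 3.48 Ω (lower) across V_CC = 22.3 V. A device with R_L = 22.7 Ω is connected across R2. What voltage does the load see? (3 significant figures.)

R2 ‖ R_L = (3.48 × 22.7)/(3.48 + 22.7) = 3.017 Ω.
Then V_out = V_CC · R2'/(R1 + R2') = 22.3 × 3.017/8.547 = 7.872 V.

V_out ≈ 7.87 V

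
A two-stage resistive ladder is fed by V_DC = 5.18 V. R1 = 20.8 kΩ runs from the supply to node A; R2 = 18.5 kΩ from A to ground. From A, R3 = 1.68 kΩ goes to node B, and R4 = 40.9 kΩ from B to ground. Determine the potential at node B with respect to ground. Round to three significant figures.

V_B ≈ 1.90 V

The second stage (R3 + R4 = 42.58 kΩ) loads node A in parallel with R2.
R2 ‖ (R3+R4) = 12.90 kΩ.
So V_A = 5.18 × 0.3827 = 1.983 V.
Then the unloaded second divider: V_B = V_A × R4/(R3+R4) = 1.983 × 0.9605 = 1.904 V.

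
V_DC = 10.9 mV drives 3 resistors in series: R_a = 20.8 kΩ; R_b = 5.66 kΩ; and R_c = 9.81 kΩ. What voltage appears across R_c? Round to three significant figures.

V ≈ 2.95 mV

Total series resistance ΣR = 20.8 + 5.66 + 9.81 = 36.27 kΩ.
By the voltage-divider rule, V = 10.9 × 9.810/36.27 = 2.948 mV.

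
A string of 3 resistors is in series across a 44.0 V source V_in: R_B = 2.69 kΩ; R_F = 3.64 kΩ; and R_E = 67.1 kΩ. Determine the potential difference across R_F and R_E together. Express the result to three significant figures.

V ≈ 42.4 V

Total series resistance ΣR = 2.69 + 3.64 + 67.1 = 73.43 kΩ.
R_{R_F..R_E} = 3.64 + 67.1 = 70.74 kΩ.
Voltage divider: V = V_in · (70.74 / 73.43) = 44.0 × 0.9634 = 42.39 V.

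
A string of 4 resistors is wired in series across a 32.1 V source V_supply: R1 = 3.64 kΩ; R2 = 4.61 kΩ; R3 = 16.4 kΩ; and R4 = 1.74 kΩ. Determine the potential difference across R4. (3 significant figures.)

Series total: ΣR = 3.64 + 4.61 + 16.4 + 1.74 = 26.39 kΩ.
Voltage divider: V = V_supply · (1.740 / 26.39) = 32.1 × 0.06593 = 2.116 V.

V ≈ 2.12 V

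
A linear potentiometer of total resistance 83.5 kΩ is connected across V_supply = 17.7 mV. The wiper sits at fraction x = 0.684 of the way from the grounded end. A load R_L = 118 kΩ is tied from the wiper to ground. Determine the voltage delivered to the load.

Lower segment x·R_p = 57.11 kΩ; upper segment (1−x)·R_p = 26.39 kΩ.
Lower segment in parallel with the load: 57.11 ‖ 118 = 38.49 kΩ.
Then V_out = V_supply · 38.49/(26.39 + 38.49) = 10.50 mV.

V_out ≈ 10.5 mV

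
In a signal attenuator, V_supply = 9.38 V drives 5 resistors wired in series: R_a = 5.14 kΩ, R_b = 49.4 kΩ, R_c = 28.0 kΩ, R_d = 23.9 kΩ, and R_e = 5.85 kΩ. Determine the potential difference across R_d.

V ≈ 2.00 V

ΣR = 5.14 + 49.4 + 28.0 + 23.9 + 5.85 = 112.3 kΩ.
By the voltage-divider rule, V = 9.38 × 23.90/112.3 = 1.996 V.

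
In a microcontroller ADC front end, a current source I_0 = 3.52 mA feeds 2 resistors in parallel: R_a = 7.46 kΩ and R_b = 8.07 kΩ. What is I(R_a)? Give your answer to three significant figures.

For two parallel branches, I_k = I_0 · (other R)/(sum of R).
So I = 3.52 × 8.07/15.53 = 1.829 mA.

I ≈ 1.83 mA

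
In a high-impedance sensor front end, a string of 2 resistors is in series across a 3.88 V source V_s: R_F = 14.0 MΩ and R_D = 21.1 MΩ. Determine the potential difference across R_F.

Total series resistance ΣR = 14.0 + 21.1 = 35.10 MΩ.
V = V_s · R/ΣR = 3.88 × 0.3989 = 1.548 V.

V ≈ 1.55 V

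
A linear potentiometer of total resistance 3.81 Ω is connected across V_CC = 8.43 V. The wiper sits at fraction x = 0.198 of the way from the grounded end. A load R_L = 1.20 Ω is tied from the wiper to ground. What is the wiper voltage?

V_out ≈ 1.11 V

The pot divides into 3.056 Ω above the wiper and 0.7544 Ω below.
(x·R_p) ‖ R_L = 0.4632 Ω.
Loaded-divider output: V_out = 8.43 × 0.1316 = 1.110 V.
(Unloaded: V_out = x·V_CC = 1.67 V.)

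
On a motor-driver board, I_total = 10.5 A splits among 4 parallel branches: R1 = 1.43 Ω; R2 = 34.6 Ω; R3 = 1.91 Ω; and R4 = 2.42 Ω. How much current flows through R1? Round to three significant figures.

Total conductance ΣG = 1/1.43 + 1/34.6 + 1/1.91 + 1/2.42 = 1.665 (units of 1/Ω).
Current divider: I(R1) = I_total · G_k/ΣG = 10.5 × (0.6993/1.665) = 10.5 × 0.4200 = 4.410 A.

I ≈ 4.41 A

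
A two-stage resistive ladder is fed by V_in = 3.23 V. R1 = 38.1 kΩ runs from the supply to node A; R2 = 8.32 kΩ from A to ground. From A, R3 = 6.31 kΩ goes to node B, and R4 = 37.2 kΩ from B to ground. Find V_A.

Looking into the second stage from A: R3 + R4 = 43.51 kΩ appears in parallel with R2.
R2 ‖ (R3+R4) = 6.984 kΩ.
V_A = 3.23 × 6.984/(38.1 + 6.984) = 0.5004 V.

V_A ≈ 0.500 V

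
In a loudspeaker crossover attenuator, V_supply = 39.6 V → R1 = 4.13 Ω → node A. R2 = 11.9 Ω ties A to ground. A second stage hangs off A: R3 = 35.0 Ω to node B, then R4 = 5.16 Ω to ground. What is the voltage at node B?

Looking into the second stage from A: R3 + R4 = 40.16 Ω appears in parallel with R2.
Effective lower resistance at A: R2 ‖ 40.16 = 9.180 Ω.
First divider: V_A = V_supply · 9.180/(4.13 + 9.180) = 27.31 V.
Stage 2 is unloaded, so V_B = V_A · R4/(R3+R4) = 27.31 × 5.16/40.16 = 3.509 V.

V_B ≈ 3.51 V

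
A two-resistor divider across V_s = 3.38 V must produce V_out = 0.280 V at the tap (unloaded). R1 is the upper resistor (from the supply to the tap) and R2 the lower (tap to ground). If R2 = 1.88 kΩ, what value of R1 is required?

R1 ≈ 20.8 kΩ

V_out/V_s = R2/(R1+R2) = 0.08284.
So R1 = R2 · (V_s/V_out − 1) = 1.88 × (3.38/0.280 − 1) = 1.88 × 11.07 = 20.81 kΩ.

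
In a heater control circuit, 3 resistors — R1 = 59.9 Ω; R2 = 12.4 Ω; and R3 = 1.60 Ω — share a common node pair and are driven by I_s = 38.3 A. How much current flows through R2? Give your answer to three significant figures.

ΣG = 1/59.9 + 1/12.4 + 1/1.60 = 0.7223.
R2 takes the fraction G_k/ΣG = 0.08065/0.7223 = 0.1116, so I = 38.3 × 0.1116 = 4.276 A.

I ≈ 4.28 A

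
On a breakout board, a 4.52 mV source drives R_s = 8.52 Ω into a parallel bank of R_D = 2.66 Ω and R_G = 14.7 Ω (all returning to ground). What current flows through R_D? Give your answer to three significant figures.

I ≈ 0.355 mA

Parallel bank: R_p = 1/(1/2.66 + 1/14.7) = 2.252 Ω.
Node voltage V_A = V_supply · R_p/(R_s + R_p) = 4.52 × 0.2091 = 0.9451 mV.
I(R_D) = V_A / R_D = 0.9451/2.66 = 0.3553 mA.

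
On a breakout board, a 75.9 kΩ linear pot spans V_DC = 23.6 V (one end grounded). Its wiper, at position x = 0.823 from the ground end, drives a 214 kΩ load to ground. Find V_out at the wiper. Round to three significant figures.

Lower segment x·R_p = 62.47 kΩ; upper segment (1−x)·R_p = 13.43 kΩ.
R_L loads the lower segment: effective lower R = 48.35 kΩ.
Then V_out = V_DC · 48.35/(13.43 + 48.35) = 18.47 V.
(Unloaded: V_out = x·V_DC = 19.4 V.)

V_out ≈ 18.5 V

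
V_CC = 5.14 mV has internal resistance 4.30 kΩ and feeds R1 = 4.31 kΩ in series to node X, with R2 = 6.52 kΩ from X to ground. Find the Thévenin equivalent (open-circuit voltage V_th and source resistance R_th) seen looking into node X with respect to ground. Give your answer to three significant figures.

R1' = 4.30 + 4.31 = 8.610 kΩ (source resistance + R1).
Open-circuit (no load on X): V_th = V_CC · R2/(R1' + R2) = 5.14 × 6.52/(8.610 + 6.52) = 2.215 mV.
With V_CC suppressed (replaced by a short), R_th = R1' ‖ R2 = (8.610 × 6.52)/(8.610 + 6.52) = 3.710 kΩ.

V_th ≈ 2.21 mV, R_th ≈ 3.71 kΩ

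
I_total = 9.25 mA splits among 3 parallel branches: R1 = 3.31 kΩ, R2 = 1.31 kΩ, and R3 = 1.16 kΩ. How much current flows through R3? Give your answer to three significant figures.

Total conductance ΣG = 1/3.31 + 1/1.31 + 1/1.16 = 1.928 (units of 1/kΩ).
R3 takes the fraction G_k/ΣG = 0.8621/1.928 = 0.4472, so I = 9.25 × 0.4472 = 4.137 mA.

I ≈ 4.14 mA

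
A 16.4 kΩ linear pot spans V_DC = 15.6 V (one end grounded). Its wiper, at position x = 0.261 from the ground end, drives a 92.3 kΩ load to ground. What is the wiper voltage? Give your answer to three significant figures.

V_out ≈ 3.94 V

The pot divides into 12.12 kΩ above the wiper and 4.280 kΩ below.
Lower segment in parallel with the load: 4.280 ‖ 92.3 = 4.091 kΩ.
Loaded-divider output: V_out = 15.6 × 0.2524 = 3.937 V.
(Unloaded: V_out = x·V_DC = 4.07 V.)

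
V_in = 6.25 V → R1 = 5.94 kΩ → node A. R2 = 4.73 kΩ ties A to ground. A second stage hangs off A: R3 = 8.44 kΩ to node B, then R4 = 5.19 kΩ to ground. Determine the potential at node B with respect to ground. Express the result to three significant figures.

The second stage (R3 + R4 = 13.63 kΩ) loads node A in parallel with R2.
R2 ‖ (R3+R4) = 3.511 kΩ.
First divider: V_A = V_in · 3.511/(5.94 + 3.511) = 2.322 V.
V_B = V_A × 0.3808 = 0.8842 V.

V_B ≈ 0.884 V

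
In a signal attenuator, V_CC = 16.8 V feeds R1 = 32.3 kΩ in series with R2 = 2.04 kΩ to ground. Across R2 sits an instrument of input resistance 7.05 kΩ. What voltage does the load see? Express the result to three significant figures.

V_out ≈ 0.785 V

The load sits in parallel with R2, giving an effective lower resistance R2' = R2·R_L/(R2+R_L) = 1.582 kΩ.
Now apply the divider: V_out = 16.8 × 0.04670 = 0.7845 V.
(Unloaded it would be 0.998 V; the load pulls it down.)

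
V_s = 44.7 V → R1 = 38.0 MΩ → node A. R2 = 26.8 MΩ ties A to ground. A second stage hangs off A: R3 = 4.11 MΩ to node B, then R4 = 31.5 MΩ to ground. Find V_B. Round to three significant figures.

Node A sees R2 in parallel with the series input of stage 2, R3 + R4 = 35.61 MΩ.
R2 ‖ (R3+R4) = 15.29 MΩ.
First divider: V_A = V_s · 15.29/(38.0 + 15.29) = 12.83 V.
Stage 2 is unloaded, so V_B = V_A · R4/(R3+R4) = 12.83 × 31.5/35.61 = 11.35 V.

V_B ≈ 11.3 V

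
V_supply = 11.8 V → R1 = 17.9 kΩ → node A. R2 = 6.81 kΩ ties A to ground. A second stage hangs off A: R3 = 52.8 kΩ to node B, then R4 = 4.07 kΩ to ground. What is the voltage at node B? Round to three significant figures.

V_B ≈ 0.214 V

Looking into the second stage from A: R3 + R4 = 56.87 kΩ appears in parallel with R2.
Effective lower resistance at A: R2 ‖ 56.87 = 6.082 kΩ.
First divider: V_A = V_supply · 6.082/(17.9 + 6.082) = 2.992 V.
V_B = V_A × 0.07157 = 0.2142 V.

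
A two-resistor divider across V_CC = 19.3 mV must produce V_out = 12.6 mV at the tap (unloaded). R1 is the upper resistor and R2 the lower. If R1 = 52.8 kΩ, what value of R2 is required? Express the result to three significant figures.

The divider ratio is R2/(R1+R2) = 12.6/19.3 = 0.6528.
R2 = R1 · 0.6528/(1 − 0.6528) = 99.30 kΩ.

R2 ≈ 99.3 kΩ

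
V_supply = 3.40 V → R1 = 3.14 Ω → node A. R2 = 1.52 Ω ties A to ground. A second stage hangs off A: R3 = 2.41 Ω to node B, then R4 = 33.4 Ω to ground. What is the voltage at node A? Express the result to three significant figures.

Looking into the second stage from A: R3 + R4 = 35.81 Ω appears in parallel with R2.
Effective lower resistance at A: R2 ‖ 35.81 = 1.458 Ω.
First divider: V_A = V_supply · 1.458/(3.14 + 1.458) = 1.078 V.

V_A ≈ 1.08 V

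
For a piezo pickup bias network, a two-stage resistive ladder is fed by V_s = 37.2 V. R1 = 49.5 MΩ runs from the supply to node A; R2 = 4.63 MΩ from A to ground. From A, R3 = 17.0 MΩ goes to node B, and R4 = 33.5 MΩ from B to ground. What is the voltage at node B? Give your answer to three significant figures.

The second stage (R3 + R4 = 50.50 MΩ) loads node A in parallel with R2.
R2 ‖ (R3+R4) = 4.241 MΩ.
First divider: V_A = V_s · 4.241/(49.5 + 4.241) = 2.936 V.
V_B = V_A × 0.6634 = 1.947 V.

V_B ≈ 1.95 V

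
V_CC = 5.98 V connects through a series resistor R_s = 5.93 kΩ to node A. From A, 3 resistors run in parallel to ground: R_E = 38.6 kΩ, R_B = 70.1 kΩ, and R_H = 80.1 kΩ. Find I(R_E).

I ≈ 0.118 mA

Equivalent of the parallel group: R_p = 18.99 kΩ.
Node voltage V_A = V_CC · R_p/(R_s + R_p) = 5.98 × 0.7620 = 4.557 V.
Branch current I = V_A/R_E = 4.557/38.6 = 0.1181 mA.
(Check via current divider: I_total = 0.2400 mA; share G_k/ΣG = 0.4920 → same result.)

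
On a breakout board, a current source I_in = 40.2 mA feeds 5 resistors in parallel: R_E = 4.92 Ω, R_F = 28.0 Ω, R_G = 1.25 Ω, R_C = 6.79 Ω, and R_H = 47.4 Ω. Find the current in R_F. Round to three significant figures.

I ≈ 1.19 mA

ΣG = 1/4.92 + 1/28.0 + 1/1.25 + 1/6.79 + 1/47.4 = 1.207.
Current divider: I(R_F) = I_in · G_k/ΣG = 40.2 × (0.03571/1.207) = 40.2 × 0.02958 = 1.189 mA.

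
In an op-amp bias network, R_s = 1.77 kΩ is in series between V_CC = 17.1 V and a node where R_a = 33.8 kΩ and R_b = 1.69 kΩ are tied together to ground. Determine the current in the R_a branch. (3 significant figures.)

Equivalent of the parallel group: R_p = 1.610 kΩ.
Node voltage V_A = V_CC · R_p/(R_s + R_p) = 17.1 × 0.4763 = 8.144 V.
I(R_a) = V_A / R_a = 8.144/33.8 = 0.2409 mA.

I ≈ 0.241 mA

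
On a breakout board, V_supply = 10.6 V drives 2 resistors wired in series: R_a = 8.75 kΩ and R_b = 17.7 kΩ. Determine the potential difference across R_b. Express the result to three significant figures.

V ≈ 7.09 V

Total series resistance ΣR = 8.75 + 17.7 = 26.45 kΩ.
V = V_supply · R/ΣR = 10.6 × 0.6692 = 7.093 V.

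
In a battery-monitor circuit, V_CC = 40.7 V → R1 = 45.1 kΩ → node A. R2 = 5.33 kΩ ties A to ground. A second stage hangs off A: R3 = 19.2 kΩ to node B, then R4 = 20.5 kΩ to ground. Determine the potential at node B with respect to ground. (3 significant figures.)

The second stage (R3 + R4 = 39.70 kΩ) loads node A in parallel with R2.
Effective lower resistance at A: R2 ‖ 39.70 = 4.699 kΩ.
So V_A = 40.7 × 0.09436 = 3.841 V.
Stage 2 is unloaded, so V_B = V_A · R4/(R3+R4) = 3.841 × 20.5/39.70 = 1.983 V.

V_B ≈ 1.98 V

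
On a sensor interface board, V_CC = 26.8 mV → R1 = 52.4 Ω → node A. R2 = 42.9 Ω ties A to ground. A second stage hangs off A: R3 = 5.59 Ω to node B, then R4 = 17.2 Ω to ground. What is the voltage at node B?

V_B ≈ 4.47 mV

Node A sees R2 in parallel with the series input of stage 2, R3 + R4 = 22.79 Ω.
Effective lower resistance at A: R2 ‖ 22.79 = 14.88 Ω.
V_A = 26.8 × 14.88/(52.4 + 14.88) = 5.928 mV.
V_B = V_A × 0.7547 = 4.474 mV.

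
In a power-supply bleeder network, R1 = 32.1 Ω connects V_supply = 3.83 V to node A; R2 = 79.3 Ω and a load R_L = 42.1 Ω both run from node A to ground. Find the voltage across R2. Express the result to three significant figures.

V_out ≈ 1.77 V

The load sits in parallel with R2, giving an effective lower resistance R2' = R2·R_L/(R2+R_L) = 27.50 Ω.
Now apply the divider: V_out = 3.83 × 0.4614 = 1.767 V.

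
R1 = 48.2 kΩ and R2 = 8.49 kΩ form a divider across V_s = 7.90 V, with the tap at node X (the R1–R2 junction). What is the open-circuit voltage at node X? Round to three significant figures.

V_th ≈ 1.18 V

V_th is the unloaded tap voltage: V_s · R2/(R1+R2) = 7.90 × 0.1498 = 1.183 V.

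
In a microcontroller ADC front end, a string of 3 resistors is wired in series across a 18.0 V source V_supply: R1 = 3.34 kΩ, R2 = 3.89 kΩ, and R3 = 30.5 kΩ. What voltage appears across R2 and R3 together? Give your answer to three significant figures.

V ≈ 16.4 V

Total series resistance ΣR = 3.34 + 3.89 + 30.5 = 37.73 kΩ.
R_{R2..R3} = 3.89 + 30.5 = 34.39 kΩ.
By the voltage-divider rule, V = 18.0 × 34.39/37.73 = 16.41 V.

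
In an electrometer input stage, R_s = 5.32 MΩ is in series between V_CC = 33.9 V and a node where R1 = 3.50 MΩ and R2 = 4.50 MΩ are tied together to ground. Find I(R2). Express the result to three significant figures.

Equivalent of the parallel group: R_p = 1.969 MΩ.
V_A = 33.9 × 1.969/7.289 = 9.157 V.
Branch current I = V_A/R2 = 9.157/4.50 = 2.035 µA.
(Equivalently: I_total = 4.651 µA, then current-divider fraction G_k/ΣG = 0.4375.)

I ≈ 2.03 µA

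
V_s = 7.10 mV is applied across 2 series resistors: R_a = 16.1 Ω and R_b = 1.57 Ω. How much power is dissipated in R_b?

P ≈ 0.253 µW

ΣR = 17.67 Ω → I = 7.10/17.67 = 0.4018 mA.
P = I²R = 0.1615 × 1.57 = 0.2535 µW.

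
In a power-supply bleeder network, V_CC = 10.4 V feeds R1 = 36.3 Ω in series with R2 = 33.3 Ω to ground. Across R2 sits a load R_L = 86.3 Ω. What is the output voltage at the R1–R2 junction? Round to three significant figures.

R2 ‖ R_L = (33.3 × 86.3)/(33.3 + 86.3) = 24.03 Ω.
Voltage divider with the loaded lower leg: V_out = 10.4 × 24.03/(36.3 + 24.03) = 10.4 × 0.3983 = 4.142 V.

V_out ≈ 4.14 V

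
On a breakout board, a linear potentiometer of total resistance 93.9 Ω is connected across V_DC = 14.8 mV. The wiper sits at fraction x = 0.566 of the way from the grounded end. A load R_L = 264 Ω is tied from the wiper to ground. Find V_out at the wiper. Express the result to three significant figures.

Split the track: R_lower = x·R_p = 53.15 Ω, R_upper = (1−x)·R_p = 40.75 Ω.
(x·R_p) ‖ R_L = 44.24 Ω.
Then V_out = V_DC · 44.24/(40.75 + 44.24) = 7.704 mV.

V_out ≈ 7.70 mV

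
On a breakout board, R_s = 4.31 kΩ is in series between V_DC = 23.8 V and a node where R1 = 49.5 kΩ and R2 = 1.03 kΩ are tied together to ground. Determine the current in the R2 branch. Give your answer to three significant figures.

I ≈ 4.38 mA

Equivalent of the parallel group: R_p = 1.009 kΩ.
V_A = 23.8 × 1.009/5.319 = 4.515 V.
I(R2) = V_A / R2 = 4.515/1.03 = 4.383 mA.
(Equivalently: I_total = 4.475 mA, then current-divider fraction G_k/ΣG = 0.9796.)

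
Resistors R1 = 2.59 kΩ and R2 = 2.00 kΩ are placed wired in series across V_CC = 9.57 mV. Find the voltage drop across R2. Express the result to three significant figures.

V ≈ 4.17 mV

ΣR = 2.59 + 2.00 = 4.590 kΩ.
Voltage divider: V = V_CC · (2.000 / 4.590) = 9.57 × 0.4357 = 4.170 mV.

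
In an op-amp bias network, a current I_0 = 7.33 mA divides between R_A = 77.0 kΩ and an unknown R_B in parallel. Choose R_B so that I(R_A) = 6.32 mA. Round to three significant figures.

Two-branch current divider: I_A = I_0 · R_B/(R_A + R_B).
With f = 0.8622, R_B = R_A · f/(1−f) = 77.0 × 6.257 = 481.8 kΩ.

R_B ≈ 482 kΩ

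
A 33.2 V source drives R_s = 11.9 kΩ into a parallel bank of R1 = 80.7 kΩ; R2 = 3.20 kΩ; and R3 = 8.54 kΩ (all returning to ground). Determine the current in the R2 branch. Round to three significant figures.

Parallel bank: R_p = 1/(1/80.7 + 1/3.20 + 1/8.54) = 2.263 kΩ.
V_A by voltage divider: V_A = 33.2 × 2.263/(11.9 + 2.263) = 5.304 V.
Branch current I = V_A/R2 = 5.304/3.20 = 1.657 mA.

I ≈ 1.66 mA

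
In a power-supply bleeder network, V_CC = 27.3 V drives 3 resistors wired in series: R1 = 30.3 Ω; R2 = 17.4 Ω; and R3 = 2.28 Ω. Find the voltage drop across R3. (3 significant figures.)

Series total: ΣR = 30.3 + 17.4 + 2.28 = 49.98 Ω.
By the voltage-divider rule, V = 27.3 × 2.280/49.98 = 1.245 V.

V ≈ 1.25 V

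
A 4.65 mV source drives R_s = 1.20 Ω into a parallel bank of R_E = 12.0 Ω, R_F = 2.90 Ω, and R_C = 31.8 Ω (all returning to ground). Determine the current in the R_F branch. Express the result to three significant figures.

Equivalent of the parallel group: R_p = 2.176 Ω.
V_A by voltage divider: V_A = 4.65 × 2.176/(1.20 + 2.176) = 2.997 mV.
Branch current I = V_A/R_F = 2.997/2.90 = 1.033 mA.

I ≈ 1.03 mA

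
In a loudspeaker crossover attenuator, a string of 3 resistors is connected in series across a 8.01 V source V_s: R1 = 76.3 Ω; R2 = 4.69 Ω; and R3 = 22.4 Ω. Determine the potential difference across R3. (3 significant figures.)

ΣR = 76.3 + 4.69 + 22.4 = 103.4 Ω.
By the voltage-divider rule, V = 8.01 × 22.40/103.4 = 1.735 V.

V ≈ 1.74 V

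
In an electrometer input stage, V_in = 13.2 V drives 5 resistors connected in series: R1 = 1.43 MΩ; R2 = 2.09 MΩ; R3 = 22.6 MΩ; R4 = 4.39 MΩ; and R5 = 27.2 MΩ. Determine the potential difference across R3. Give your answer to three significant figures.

Total series resistance ΣR = 1.43 + 2.09 + 22.6 + 4.39 + 27.2 = 57.71 MΩ.
Voltage divider: V = V_in · (22.60 / 57.71) = 13.2 × 0.3916 = 5.169 V.

V ≈ 5.17 V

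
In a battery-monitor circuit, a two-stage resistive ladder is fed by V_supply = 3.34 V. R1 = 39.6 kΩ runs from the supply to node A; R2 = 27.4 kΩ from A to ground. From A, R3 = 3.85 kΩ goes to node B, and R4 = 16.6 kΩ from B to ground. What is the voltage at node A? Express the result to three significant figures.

V_A ≈ 0.762 V

Node A sees R2 in parallel with the series input of stage 2, R3 + R4 = 20.45 kΩ.
Effective lower resistance at A: R2 ‖ 20.45 = 11.71 kΩ.
So V_A = 3.34 × 0.2282 = 0.7623 V.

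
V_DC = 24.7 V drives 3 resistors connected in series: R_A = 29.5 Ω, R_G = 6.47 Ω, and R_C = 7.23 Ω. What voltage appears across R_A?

Series total: ΣR = 29.5 + 6.47 + 7.23 = 43.20 Ω.
V = V_DC · R/ΣR = 24.7 × 0.6829 = 16.87 V.

V ≈ 16.9 V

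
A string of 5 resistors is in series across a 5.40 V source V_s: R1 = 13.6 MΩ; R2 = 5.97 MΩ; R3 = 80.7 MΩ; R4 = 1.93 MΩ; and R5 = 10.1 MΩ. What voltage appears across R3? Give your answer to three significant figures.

V ≈ 3.88 V

ΣR = 13.6 + 5.97 + 80.7 + 1.93 + 10.1 = 112.3 MΩ.
By the voltage-divider rule, V = 5.40 × 80.70/112.3 = 3.880 V.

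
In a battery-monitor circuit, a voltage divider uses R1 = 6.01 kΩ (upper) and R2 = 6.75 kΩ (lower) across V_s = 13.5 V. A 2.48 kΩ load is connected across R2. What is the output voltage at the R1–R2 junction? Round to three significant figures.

V_out ≈ 3.13 V

The load sits in parallel with R2, giving an effective lower resistance R2' = R2·R_L/(R2+R_L) = 1.814 kΩ.
Then V_out = V_s · R2'/(R1 + R2') = 13.5 × 1.814/7.824 = 3.130 V.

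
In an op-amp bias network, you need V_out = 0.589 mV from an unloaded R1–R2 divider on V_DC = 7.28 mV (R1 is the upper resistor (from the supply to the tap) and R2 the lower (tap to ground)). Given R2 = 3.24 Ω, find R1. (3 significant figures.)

Required fraction k = V_out/V_DC = 0.08091.
R1 = R2·(1/k − 1) = 3.24 × 11.36 = 36.81 Ω.

R1 ≈ 36.8 Ω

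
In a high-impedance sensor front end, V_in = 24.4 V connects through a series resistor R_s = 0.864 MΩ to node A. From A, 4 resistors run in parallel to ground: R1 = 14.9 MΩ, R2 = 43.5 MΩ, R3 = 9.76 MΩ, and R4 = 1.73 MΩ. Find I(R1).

I ≈ 0.983 µA

Parallel bank: R_p = 1/(1/14.9 + 1/43.5 + 1/9.76 + 1/1.73) = 1.298 MΩ.
V_A = 24.4 × 1.298/2.162 = 14.65 V.
I(R1) = V_A / R1 = 14.65/14.9 = 0.9831 µA.
(Equivalently: I_total = 11.29 µA, then current-divider fraction G_k/ΣG = 0.08709.)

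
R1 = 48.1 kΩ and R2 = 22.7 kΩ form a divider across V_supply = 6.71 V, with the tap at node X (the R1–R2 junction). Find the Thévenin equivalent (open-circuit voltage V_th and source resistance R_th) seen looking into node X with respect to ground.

Open-circuit (no load on X): V_th = V_supply · R2/(R1 + R2) = 6.71 × 22.7/(48.10 + 22.7) = 2.151 V.
With V_supply suppressed (replaced by a short), R_th = R1 ‖ R2 = (48.10 × 22.7)/(48.10 + 22.7) = 15.42 kΩ.

V_th ≈ 2.15 V, R_th ≈ 15.4 kΩ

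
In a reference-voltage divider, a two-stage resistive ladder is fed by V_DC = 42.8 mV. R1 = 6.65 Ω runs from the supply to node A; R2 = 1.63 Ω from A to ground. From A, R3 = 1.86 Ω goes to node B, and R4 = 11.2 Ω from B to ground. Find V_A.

V_A ≈ 7.66 mV

Looking into the second stage from A: R3 + R4 = 13.06 Ω appears in parallel with R2.
R2 ‖ (R3+R4) = 1.449 Ω.
So V_A = 42.8 × 0.1789 = 7.658 mV.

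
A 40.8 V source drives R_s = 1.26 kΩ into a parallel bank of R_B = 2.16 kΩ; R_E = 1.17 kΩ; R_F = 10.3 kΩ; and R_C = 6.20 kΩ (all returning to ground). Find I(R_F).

I ≈ 1.33 mA

Equivalent of the parallel group: R_p = 0.6345 kΩ.
Node voltage V_A = V_DC · R_p/(R_s + R_p) = 40.8 × 0.3349 = 13.66 V.
Branch current I = V_A/R_F = 13.66/10.3 = 1.327 mA.
(Check via current divider: I_total = 21.54 mA; share G_k/ΣG = 0.06160 → same result.)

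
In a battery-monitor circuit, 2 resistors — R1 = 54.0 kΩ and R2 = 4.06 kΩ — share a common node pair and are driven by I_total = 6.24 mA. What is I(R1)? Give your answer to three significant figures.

I ≈ 0.436 mA

With just two branches, the current splits inversely with resistance.
So I = 6.24 × 4.06/58.06 = 0.4363 mA.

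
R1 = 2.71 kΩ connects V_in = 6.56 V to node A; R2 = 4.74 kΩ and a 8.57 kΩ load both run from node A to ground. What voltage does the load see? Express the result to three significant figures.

V_out ≈ 3.47 V

The load sits in parallel with R2, giving an effective lower resistance R2' = R2·R_L/(R2+R_L) = 3.052 kΩ.
Then V_out = V_in · R2'/(R1 + R2') = 6.56 × 3.052/5.762 = 3.475 V.
(Unloaded it would be 4.17 V; the load pulls it down.)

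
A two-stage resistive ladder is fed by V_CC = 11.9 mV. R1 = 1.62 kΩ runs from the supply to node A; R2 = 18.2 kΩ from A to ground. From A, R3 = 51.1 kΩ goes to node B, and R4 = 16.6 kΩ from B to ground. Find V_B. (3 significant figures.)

V_B ≈ 2.62 mV

Node A sees R2 in parallel with the series input of stage 2, R3 + R4 = 67.70 kΩ.
Effective lower resistance at A: R2 ‖ 67.70 = 14.34 kΩ.
So V_A = 11.9 × 0.8985 = 10.69 mV.
V_B = V_A × 0.2452 = 2.622 mV.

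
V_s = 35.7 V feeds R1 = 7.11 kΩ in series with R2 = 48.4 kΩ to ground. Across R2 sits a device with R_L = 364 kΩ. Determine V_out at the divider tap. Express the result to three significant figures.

First combine the lower leg with the load: R2 ‖ R_L = 42.72 kΩ.
Then V_out = V_s · R2'/(R1 + R2') = 35.7 × 42.72/49.83 = 30.61 V.

V_out ≈ 30.6 V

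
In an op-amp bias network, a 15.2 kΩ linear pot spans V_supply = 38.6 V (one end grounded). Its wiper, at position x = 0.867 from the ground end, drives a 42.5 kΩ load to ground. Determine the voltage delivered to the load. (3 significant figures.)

Split the track: R_lower = x·R_p = 13.18 kΩ, R_upper = (1−x)·R_p = 2.022 kΩ.
(x·R_p) ‖ R_L = 10.06 kΩ.
Loaded-divider output: V_out = 38.6 × 0.8327 = 32.14 V.

V_out ≈ 32.1 V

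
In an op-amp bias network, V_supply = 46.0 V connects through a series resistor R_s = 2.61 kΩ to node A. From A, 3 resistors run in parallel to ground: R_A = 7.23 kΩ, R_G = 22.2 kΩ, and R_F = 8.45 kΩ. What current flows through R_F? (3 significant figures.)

Equivalent of the parallel group: R_p = 3.315 kΩ.
Node voltage V_A = V_supply · R_p/(R_s + R_p) = 46.0 × 0.5595 = 25.74 V.
Branch current I = V_A/R_F = 25.74/8.45 = 3.046 mA.
(Check via current divider: I_total = 7.764 mA; share G_k/ΣG = 0.3923 → same result.)

I ≈ 3.05 mA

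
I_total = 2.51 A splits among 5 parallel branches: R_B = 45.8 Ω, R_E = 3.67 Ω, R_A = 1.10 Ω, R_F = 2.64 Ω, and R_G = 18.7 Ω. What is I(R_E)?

I ≈ 0.418 A

Conductances: ΣG = 1/45.8 + 1/3.67 + 1/1.10 + 1/2.64 + 1/18.7 = 1.636 (1/Ω).
By the current-divider rule, I = I_total · G_k/ΣG = 2.51 × 0.1666 = 0.4181 A.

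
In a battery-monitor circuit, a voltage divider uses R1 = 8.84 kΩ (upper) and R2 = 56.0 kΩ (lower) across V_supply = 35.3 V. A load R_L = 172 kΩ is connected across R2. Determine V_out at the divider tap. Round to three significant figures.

V_out ≈ 29.2 V

First combine the lower leg with the load: R2 ‖ R_L = 42.25 kΩ.
Now apply the divider: V_out = 35.3 × 0.8270 = 29.19 V.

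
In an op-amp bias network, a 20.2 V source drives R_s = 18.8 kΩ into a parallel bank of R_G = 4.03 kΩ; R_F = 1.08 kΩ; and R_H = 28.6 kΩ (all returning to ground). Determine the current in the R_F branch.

Parallel bank: R_p = 1/(1/4.03 + 1/1.08 + 1/28.6) = 0.8271 kΩ.
V_A by voltage divider: V_A = 20.2 × 0.8271/(18.8 + 0.8271) = 0.8513 V.
I(R_F) = V_A / R_F = 0.8513/1.08 = 0.7882 mA.

I ≈ 0.788 mA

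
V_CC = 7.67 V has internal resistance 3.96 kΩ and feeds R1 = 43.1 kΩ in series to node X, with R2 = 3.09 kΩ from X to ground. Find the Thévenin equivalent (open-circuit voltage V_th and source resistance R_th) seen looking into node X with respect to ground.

V_th ≈ 0.473 V, R_th ≈ 2.90 kΩ

R1' = 3.96 + 43.1 = 47.06 kΩ (source resistance + R1).
Open-circuit (no load on X): V_th = V_CC · R2/(R1' + R2) = 7.67 × 3.09/(47.06 + 3.09) = 0.4726 V.
Zeroing V_CC shorts the top of R1' to ground, so R_th = R1' ‖ R2 = 2.900 kΩ.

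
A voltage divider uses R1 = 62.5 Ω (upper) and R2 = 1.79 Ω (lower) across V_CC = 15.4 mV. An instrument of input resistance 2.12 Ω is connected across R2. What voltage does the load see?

V_out ≈ 0.235 mV

The load sits in parallel with R2, giving an effective lower resistance R2' = R2·R_L/(R2+R_L) = 0.9705 Ω.
Then V_out = V_CC · R2'/(R1 + R2') = 15.4 × 0.9705/63.47 = 0.2355 mV.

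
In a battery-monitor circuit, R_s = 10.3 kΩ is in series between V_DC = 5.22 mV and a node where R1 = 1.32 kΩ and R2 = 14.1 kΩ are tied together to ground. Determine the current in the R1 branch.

I ≈ 0.415 µA

Equivalent of the parallel group: R_p = 1.207 kΩ.
Node voltage V_A = V_DC · R_p/(R_s + R_p) = 5.22 × 0.1049 = 0.5475 mV.
I(R1) = V_A / R1 = 0.5475/1.32 = 0.4148 µA.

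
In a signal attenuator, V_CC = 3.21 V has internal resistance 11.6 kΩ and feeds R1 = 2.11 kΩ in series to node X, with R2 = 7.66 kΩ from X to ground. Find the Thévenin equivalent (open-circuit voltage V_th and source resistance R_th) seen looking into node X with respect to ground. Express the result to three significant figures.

V_th ≈ 1.15 V, R_th ≈ 4.91 kΩ

R1' = 11.6 + 2.11 = 13.71 kΩ (source resistance + R1).
With X open, the divider is unloaded: V_th = 3.21 × 7.66/21.37 = 1.151 V.
With V_CC suppressed (replaced by a short), R_th = R1' ‖ R2 = (13.71 × 7.66)/(13.71 + 7.66) = 4.914 kΩ.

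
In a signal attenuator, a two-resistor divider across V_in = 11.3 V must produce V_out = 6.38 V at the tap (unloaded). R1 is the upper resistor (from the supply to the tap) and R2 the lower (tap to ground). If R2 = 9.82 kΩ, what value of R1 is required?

R1 ≈ 7.57 kΩ

The divider ratio is R2/(R1+R2) = 6.38/11.3 = 0.5646.
R1 = R2·(1/k − 1) = 9.82 × 0.7712 = 7.573 kΩ.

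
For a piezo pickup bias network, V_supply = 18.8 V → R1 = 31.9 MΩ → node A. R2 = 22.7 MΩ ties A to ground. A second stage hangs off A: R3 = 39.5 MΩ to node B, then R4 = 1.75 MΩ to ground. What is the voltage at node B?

The second stage (R3 + R4 = 41.25 MΩ) loads node A in parallel with R2.
R2 ‖ (R3+R4) = 14.64 MΩ.
First divider: V_A = V_supply · 14.64/(31.9 + 14.64) = 5.915 V.
Stage 2 is unloaded, so V_B = V_A · R4/(R3+R4) = 5.915 × 1.75/41.25 = 0.2509 V.

V_B ≈ 0.251 V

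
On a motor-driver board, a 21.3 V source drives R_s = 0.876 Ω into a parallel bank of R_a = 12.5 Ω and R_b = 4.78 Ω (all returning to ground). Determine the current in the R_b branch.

Combine the parallel branches: R_p = (1/12.5 + 1/4.78)⁻¹ = 3.458 Ω.
V_A by voltage divider: V_A = 21.3 × 3.458/(0.876 + 3.458) = 16.99 V.
I(R_b) = V_A / R_b = 16.99/4.78 = 3.555 A.
(Equivalently: I_total = 4.915 A, then current-divider fraction G_k/ΣG = 0.7234.)

I ≈ 3.56 A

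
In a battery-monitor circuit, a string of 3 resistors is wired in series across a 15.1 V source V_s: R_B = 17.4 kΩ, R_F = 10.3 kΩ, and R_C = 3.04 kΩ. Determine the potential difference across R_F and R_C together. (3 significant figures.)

V ≈ 6.55 V

Total series resistance ΣR = 17.4 + 10.3 + 3.04 = 30.74 kΩ.
R_{R_F..R_C} = 10.3 + 3.04 = 13.34 kΩ.
Voltage divider: V = V_s · (13.34 / 30.74) = 15.1 × 0.4340 = 6.553 V.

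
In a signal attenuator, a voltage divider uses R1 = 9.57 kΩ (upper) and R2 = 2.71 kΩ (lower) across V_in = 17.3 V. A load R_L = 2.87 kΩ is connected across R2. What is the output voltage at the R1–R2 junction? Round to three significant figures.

V_out ≈ 2.20 V

R2 ‖ R_L = (2.71 × 2.87)/(2.71 + 2.87) = 1.394 kΩ.
Voltage divider with the loaded lower leg: V_out = 17.3 × 1.394/(9.57 + 1.394) = 17.3 × 0.1271 = 2.199 V.
(Unloaded it would be 3.82 V; the load pulls it down.)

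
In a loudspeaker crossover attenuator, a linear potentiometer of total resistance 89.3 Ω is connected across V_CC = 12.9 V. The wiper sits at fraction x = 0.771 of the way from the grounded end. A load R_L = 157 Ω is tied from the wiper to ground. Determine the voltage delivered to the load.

Lower segment x·R_p = 68.85 Ω; upper segment (1−x)·R_p = 20.45 Ω.
R_L loads the lower segment: effective lower R = 47.86 Ω.
V_out = 12.9 × 47.86/(20.45 + 47.86) = 9.038 V.

V_out ≈ 9.04 V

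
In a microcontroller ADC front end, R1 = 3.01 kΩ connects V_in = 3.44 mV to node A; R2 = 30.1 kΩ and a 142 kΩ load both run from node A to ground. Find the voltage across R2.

V_out ≈ 3.07 mV

The load sits in parallel with R2, giving an effective lower resistance R2' = R2·R_L/(R2+R_L) = 24.84 kΩ.
Then V_out = V_in · R2'/(R1 + R2') = 3.44 × 24.84/27.85 = 3.068 mV.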